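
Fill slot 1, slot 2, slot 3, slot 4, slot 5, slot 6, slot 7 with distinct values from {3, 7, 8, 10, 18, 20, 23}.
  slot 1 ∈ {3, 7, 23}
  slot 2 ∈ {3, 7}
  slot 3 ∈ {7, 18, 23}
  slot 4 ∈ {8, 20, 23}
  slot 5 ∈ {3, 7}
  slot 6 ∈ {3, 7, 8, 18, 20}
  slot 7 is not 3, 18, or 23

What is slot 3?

Among the 7 variables, 10 fits only slot 7 (and all 7 values in {3, 7, 8, 10, 18, 20, 23} must be used), so slot 7 = 10.
slot 2 and slot 5 between them cover only {3, 7} — a naked pair. Remove those values from slot 1, slot 3, slot 6.
That leaves slot 1 = 23. So slot 3, slot 4 can't be 23.
So slot 3 = 18.

18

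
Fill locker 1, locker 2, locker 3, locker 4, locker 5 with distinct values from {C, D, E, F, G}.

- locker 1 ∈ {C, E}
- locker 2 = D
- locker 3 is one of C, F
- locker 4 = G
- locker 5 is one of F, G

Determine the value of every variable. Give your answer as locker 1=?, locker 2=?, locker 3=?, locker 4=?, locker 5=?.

locker 2 must be D (only option left).
locker 4 has just one choice, so locker 4 = G. Remove G from locker 5.
That leaves locker 5 = F. Strike F from locker 3.
locker 3's domain is down to {C}, so locker 3 = C. So locker 1 can't be C.
That leaves locker 1 = E.

locker 1=E, locker 2=D, locker 3=C, locker 4=G, locker 5=F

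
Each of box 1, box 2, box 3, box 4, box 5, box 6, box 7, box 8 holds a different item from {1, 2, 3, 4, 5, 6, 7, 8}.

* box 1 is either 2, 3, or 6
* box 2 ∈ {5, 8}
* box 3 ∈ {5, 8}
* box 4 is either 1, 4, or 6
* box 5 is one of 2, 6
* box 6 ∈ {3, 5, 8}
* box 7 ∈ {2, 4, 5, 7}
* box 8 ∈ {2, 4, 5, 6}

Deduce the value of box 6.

3

The 8 variables draw from only 8 values {1, 2, 3, 4, 5, 6, 7, 8}, so each is used; only box 4 can be 1, hence box 4 = 1.
The 7 still-open variables draw from only 7 values {2, 3, 4, 5, 6, 7, 8}, so each is used; only box 7 can be 7, hence box 7 = 7.
The 6 still-open variables together cover exactly {2, 3, 4, 5, 6, 8} — 6 values for 6 variables — and 4 appears only in box 8's list, so box 8 = 4.
The 2 variables box 2 and box 3 are confined to {5, 8}, which locks those values in; drop them from box 6.
So box 6 = 3.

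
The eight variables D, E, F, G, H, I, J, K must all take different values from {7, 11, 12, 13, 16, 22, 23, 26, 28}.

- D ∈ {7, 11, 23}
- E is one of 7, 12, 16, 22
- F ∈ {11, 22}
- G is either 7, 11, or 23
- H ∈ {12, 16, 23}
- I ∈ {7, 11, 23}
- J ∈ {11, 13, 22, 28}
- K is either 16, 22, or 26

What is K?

D, G, I between them cover only {7, 11, 23} — a naked triple. Remove those values from E, F, H, J.
F must be 22 (only option left). Remove 22 from E, J, K.
E and H between them cover only {12, 16} — a naked pair. Remove those values from K.
So K = 26.

26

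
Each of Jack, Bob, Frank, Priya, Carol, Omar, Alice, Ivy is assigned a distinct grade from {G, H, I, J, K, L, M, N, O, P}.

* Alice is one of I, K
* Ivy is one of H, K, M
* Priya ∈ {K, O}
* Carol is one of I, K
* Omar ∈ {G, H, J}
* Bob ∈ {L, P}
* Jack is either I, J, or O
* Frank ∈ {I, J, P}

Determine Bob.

L

Carol and Alice between them cover only {I, K} — a naked pair. Remove those values from Jack, Frank, Priya, Ivy.
Priya's domain is down to {O}, so Priya = O. Strike O from Jack.
Jack's domain is down to {J}, so Jack = J. Remove J from Frank, Omar.
Frank has just one choice, so Frank = P. Eliminate P elsewhere: Bob.
So Bob = L.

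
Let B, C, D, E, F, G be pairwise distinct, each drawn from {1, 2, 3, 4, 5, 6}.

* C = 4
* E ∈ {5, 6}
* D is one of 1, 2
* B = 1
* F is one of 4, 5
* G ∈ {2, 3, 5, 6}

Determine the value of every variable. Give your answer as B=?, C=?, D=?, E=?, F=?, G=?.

B has just one choice, so B = 1. Strike 1 from D.
C has just one choice, so C = 4. Strike 4 from F.
D has just one choice, so D = 2. Strike 2 from G.
F must be 5 (only option left). So E, G can't be 5.
E must be 6 (only option left). Remove 6 from G.
That leaves G = 3.

B=1, C=4, D=2, E=6, F=5, G=3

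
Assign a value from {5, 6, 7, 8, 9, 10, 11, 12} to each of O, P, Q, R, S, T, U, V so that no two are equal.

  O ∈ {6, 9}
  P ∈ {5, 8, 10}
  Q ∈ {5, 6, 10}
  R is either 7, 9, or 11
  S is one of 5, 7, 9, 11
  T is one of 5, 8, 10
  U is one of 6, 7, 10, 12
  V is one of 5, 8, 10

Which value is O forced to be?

9

The 8 variables draw from only 8 values {5, 6, 7, 8, 9, 10, 11, 12}, so each is used; only U can be 12, hence U = 12.
P, T, V share exactly the 3 values {5, 8, 10}; by pigeonhole those values go to them, so strike 5, 8, 10 from Q, S.
Q has just one choice, so Q = 6. So O can't be 6.
So O = 9.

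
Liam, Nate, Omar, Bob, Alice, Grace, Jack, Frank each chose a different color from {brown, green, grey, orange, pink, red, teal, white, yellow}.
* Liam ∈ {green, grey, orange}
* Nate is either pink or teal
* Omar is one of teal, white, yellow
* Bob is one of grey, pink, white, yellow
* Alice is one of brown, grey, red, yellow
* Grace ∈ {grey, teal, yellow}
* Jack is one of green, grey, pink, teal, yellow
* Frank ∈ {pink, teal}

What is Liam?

orange

Nate and Frank between them cover only {pink, teal} — a naked pair. Remove those values from Omar, Bob, Grace, Jack.
Omar, Bob, Grace between them cover only {grey, white, yellow} — a naked triple. Remove those values from Liam, Alice, Jack.
That leaves Jack = green. Strike green from Liam.
So Liam = orange.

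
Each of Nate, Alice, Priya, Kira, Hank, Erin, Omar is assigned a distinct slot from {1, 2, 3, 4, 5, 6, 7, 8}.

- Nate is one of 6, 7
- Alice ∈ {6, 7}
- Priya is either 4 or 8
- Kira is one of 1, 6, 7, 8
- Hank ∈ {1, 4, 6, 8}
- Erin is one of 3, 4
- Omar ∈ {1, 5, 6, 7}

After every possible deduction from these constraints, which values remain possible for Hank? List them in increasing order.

1, 4, 8

The 7 variables together cover exactly {1, 3, 4, 5, 6, 7, 8} — 7 values for 7 variables — and 3 appears only in Erin's list, so Erin = 3.
The 6 still-open variables together cover exactly {1, 4, 5, 6, 7, 8} — 6 values for 6 variables — and 5 appears only in Omar's list, so Omar = 5.
Nate and Alice share exactly the 2 values {6, 7}; by pigeonhole those values go to them, so strike 6, 7 from Kira, Hank.
No further eliminations apply; Hank can still be any of 1, 4, 8.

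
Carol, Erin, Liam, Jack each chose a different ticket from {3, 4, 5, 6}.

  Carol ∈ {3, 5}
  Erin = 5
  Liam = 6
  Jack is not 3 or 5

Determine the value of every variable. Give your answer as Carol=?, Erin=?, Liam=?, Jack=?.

Erin must be 5 (only option left). Remove 5 from Carol.
That leaves Liam = 6. So Jack can't be 6.
Jack has just one choice, so Jack = 4.
Carol's domain is down to {3}, so Carol = 3.

Carol=3, Erin=5, Liam=6, Jack=4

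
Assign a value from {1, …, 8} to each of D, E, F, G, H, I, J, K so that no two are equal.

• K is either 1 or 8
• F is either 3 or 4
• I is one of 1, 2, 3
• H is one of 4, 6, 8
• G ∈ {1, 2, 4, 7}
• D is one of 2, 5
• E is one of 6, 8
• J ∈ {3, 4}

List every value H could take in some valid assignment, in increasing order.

6, 8

The 8 variables together cover exactly {1, 2, 3, 4, 5, 6, 7, 8} — 8 values for 8 variables — and 5 appears only in D's list, so D = 5.
The 7 still-open variables together cover exactly {1, 2, 3, 4, 6, 7, 8} — 7 values for 7 variables — and 7 appears only in G's list, so G = 7.
The 6 still-open variables together cover exactly {1, 2, 3, 4, 6, 8} — 6 values for 6 variables — and 2 appears only in I's list, so I = 2.
The 5 still-open variables together cover exactly {1, 3, 4, 6, 8} — 5 values for 5 variables — and 1 appears only in K's list, so K = 1.
F and J between them cover only {3, 4} — a naked pair. Remove those values from H.
No further eliminations apply; H can still be any of 6, 8.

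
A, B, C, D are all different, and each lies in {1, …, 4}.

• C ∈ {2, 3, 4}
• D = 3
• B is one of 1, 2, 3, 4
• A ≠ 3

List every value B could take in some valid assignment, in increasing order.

1, 2, 4

D must be 3 (only option left). Eliminate 3 elsewhere: B, C.
No further eliminations apply; B can still be any of 1, 2, 4.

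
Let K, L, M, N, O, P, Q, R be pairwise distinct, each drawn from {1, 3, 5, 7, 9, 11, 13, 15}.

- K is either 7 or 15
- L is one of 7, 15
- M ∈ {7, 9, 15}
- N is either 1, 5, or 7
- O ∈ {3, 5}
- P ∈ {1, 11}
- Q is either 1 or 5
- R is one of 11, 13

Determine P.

11

The 8 variables draw from only 8 values {1, 3, 5, 7, 9, 11, 13, 15}, so each is used; only O can be 3, hence O = 3.
Among the 7 still-open variables, 9 fits only M (and all 7 values in {1, 5, 7, 9, 11, 13, 15} must be used), so M = 9.
The 6 still-open variables together cover exactly {1, 5, 7, 11, 13, 15} — 6 values for 6 variables — and 13 appears only in R's list, so R = 13.
The 5 still-open variables draw from only 5 values {1, 5, 7, 11, 15}, so each is used; only P can be 11, hence P = 11.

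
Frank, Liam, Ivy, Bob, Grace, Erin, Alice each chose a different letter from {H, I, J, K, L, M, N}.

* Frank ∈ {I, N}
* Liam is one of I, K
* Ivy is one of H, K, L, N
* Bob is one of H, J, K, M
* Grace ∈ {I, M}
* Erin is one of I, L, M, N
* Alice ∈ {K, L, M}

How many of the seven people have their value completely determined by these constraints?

The 7 variables draw from only 7 values {H, I, J, K, L, M, N}, so each is used; only Bob can be J, hence Bob = J.
The 6 still-open variables together cover exactly {H, I, K, L, M, N} — 6 values for 6 variables — and H appears only in Ivy's list, so Ivy = H.
Determined: Ivy=H, Bob=J. The other people each still have more than one consistent value. That makes 2.

2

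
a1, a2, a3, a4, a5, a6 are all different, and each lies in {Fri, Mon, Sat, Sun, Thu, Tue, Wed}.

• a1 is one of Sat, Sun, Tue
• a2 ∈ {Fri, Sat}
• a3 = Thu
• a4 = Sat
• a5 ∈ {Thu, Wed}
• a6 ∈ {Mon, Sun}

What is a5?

Wed

a3 has just one choice, so a3 = Thu. So a5 can't be Thu.
So a5 = Wed.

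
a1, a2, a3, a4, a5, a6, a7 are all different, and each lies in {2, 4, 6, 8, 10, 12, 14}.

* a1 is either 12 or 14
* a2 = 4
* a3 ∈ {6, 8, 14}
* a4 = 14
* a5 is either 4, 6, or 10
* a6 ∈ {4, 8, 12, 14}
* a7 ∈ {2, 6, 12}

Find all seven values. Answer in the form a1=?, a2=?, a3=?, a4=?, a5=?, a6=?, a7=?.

a2 has just one choice, so a2 = 4. Strike 4 from a5, a6.
a4's domain is down to {14}, so a4 = 14. Eliminate 14 elsewhere: a1, a3, a6.
a1 has just one choice, so a1 = 12. Strike 12 from a6, a7.
a6 has just one choice, so a6 = 8. So a3 can't be 8.
That leaves a3 = 6. So a5, a7 can't be 6.
a5 has just one choice, so a5 = 10.
a7's domain is down to {2}, so a7 = 2.

a1=12, a2=4, a3=6, a4=14, a5=10, a6=8, a7=2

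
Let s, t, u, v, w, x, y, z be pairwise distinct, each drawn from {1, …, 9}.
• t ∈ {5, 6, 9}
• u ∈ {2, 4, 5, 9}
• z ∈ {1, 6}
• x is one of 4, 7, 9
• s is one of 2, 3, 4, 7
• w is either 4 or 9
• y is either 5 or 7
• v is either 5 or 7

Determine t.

6

Among the 8 variables, 1 fits only z (and all 8 values in {1, 2, 3, 4, 5, 6, 7, 9} must be used), so z = 1.
The 7 still-open variables together cover exactly {2, 3, 4, 5, 6, 7, 9} — 7 values for 7 variables — and 3 appears only in s's list, so s = 3.
Among the 6 still-open variables, 2 fits only u (and all 6 values in {2, 4, 5, 6, 7, 9} must be used), so u = 2.
Among the 5 still-open variables, 6 fits only t (and all 5 values in {4, 5, 6, 7, 9} must be used), so t = 6.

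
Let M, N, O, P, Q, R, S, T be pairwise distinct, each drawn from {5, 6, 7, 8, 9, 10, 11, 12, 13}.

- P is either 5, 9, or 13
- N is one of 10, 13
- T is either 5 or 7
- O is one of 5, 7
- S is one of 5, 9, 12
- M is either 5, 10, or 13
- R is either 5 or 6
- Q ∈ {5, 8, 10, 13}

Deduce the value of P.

9

The 8 variables together cover exactly {5, 6, 7, 8, 9, 10, 12, 13} — 8 values for 8 variables — and 6 appears only in R's list, so R = 6.
Among the 7 still-open variables, 8 fits only Q (and all 7 values in {5, 7, 8, 9, 10, 12, 13} must be used), so Q = 8.
Among the 6 still-open variables, 12 fits only S (and all 6 values in {5, 7, 9, 10, 12, 13} must be used), so S = 12.
The 5 still-open variables together cover exactly {5, 7, 9, 10, 13} — 5 values for 5 variables — and 9 appears only in P's list, so P = 9.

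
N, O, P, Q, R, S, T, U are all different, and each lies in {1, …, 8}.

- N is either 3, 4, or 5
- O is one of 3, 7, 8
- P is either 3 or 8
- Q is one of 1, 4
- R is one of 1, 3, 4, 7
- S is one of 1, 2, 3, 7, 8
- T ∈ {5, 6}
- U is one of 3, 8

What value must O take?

The 8 variables draw from only 8 values {1, 2, 3, 4, 5, 6, 7, 8}, so each is used; only S can be 2, hence S = 2.
The 7 still-open variables draw from only 7 values {1, 3, 4, 5, 6, 7, 8}, so each is used; only T can be 6, hence T = 6.
The 6 still-open variables draw from only 6 values {1, 3, 4, 5, 7, 8}, so each is used; only N can be 5, hence N = 5.
The 2 variables P and U are confined to {3, 8}, which locks those values in; drop them from O, R.
So O = 7.

7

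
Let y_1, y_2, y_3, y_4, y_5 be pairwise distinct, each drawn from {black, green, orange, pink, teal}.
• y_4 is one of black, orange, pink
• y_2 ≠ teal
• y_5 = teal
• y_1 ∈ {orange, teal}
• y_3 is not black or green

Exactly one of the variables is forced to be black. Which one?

y_4

y_5 has just one choice, so y_5 = teal. Remove teal from y_1, y_3.
y_1's domain is down to {orange}, so y_1 = orange. Eliminate orange elsewhere: y_2, y_3, y_4.
y_3 has just one choice, so y_3 = pink. So y_2, y_4 can't be pink.
So black goes to y_4.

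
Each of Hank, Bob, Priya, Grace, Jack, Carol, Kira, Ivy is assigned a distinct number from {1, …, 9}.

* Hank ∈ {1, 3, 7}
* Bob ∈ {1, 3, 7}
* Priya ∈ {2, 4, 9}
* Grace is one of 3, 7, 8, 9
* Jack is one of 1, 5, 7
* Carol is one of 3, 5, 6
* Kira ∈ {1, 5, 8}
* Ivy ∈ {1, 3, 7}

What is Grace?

9

Hank, Bob, Ivy share exactly the 3 values {1, 3, 7}; by pigeonhole those values go to them, so strike 1, 3, 7 from Grace, Jack, Carol, Kira.
Jack has just one choice, so Jack = 5. Strike 5 from Carol, Kira.
Carol's domain is down to {6}, so Carol = 6.
Kira must be 8 (only option left). Remove 8 from Grace.
So Grace = 9.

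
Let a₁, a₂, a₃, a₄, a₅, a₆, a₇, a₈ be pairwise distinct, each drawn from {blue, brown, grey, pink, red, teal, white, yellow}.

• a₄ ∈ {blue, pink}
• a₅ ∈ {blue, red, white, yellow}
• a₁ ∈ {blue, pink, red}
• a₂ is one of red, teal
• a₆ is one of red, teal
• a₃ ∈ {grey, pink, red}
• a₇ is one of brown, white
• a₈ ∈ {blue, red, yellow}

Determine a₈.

The 8 variables draw from only 8 values {blue, brown, grey, pink, red, teal, white, yellow}, so each is used; only a₇ can be brown, hence a₇ = brown.
The 7 still-open variables together cover exactly {blue, grey, pink, red, teal, white, yellow} — 7 values for 7 variables — and grey appears only in a₃'s list, so a₃ = grey.
The 6 still-open variables draw from only 6 values {blue, pink, red, teal, white, yellow}, so each is used; only a₅ can be white, hence a₅ = white.
Among the 5 still-open variables, yellow fits only a₈ (and all 5 values in {blue, pink, red, teal, yellow} must be used), so a₈ = yellow.

yellow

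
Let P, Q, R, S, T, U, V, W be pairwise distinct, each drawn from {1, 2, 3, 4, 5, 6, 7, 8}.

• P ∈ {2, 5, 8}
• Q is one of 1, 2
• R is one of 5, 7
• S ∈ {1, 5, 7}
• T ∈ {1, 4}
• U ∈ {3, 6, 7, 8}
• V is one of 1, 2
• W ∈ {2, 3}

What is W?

Among the 8 variables, 4 fits only T (and all 8 values in {1, 2, 3, 4, 5, 6, 7, 8} must be used), so T = 4.
The 7 still-open variables together cover exactly {1, 2, 3, 5, 6, 7, 8} — 7 values for 7 variables — and 6 appears only in U's list, so U = 6.
The 6 still-open variables draw from only 6 values {1, 2, 3, 5, 7, 8}, so each is used; only W can be 3, hence W = 3.

3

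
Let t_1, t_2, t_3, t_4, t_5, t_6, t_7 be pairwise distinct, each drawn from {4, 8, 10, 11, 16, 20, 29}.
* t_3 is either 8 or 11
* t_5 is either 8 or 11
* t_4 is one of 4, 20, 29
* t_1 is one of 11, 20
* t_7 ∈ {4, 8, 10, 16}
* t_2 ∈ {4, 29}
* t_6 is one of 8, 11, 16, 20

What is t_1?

20

The 7 variables draw from only 7 values {4, 8, 10, 11, 16, 20, 29}, so each is used; only t_7 can be 10, hence t_7 = 10.
The 6 still-open variables together cover exactly {4, 8, 11, 16, 20, 29} — 6 values for 6 variables — and 16 appears only in t_6's list, so t_6 = 16.
t_3 and t_5 between them cover only {8, 11} — a naked pair. Remove those values from t_1.
So t_1 = 20.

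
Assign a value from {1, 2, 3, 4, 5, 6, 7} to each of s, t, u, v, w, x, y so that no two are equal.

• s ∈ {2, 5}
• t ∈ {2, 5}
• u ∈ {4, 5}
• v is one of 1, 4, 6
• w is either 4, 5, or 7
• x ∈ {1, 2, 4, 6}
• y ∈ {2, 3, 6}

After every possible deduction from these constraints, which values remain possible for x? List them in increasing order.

Among the 7 variables, 3 fits only y (and all 7 values in {1, 2, 3, 4, 5, 6, 7} must be used), so y = 3.
The 6 still-open variables together cover exactly {1, 2, 4, 5, 6, 7} — 6 values for 6 variables — and 7 appears only in w's list, so w = 7.
s and t between them cover only {2, 5} — a naked pair. Remove those values from u, x.
u has just one choice, so u = 4. Remove 4 from v, x.
No further eliminations apply; x can still be any of 1, 6.

1, 6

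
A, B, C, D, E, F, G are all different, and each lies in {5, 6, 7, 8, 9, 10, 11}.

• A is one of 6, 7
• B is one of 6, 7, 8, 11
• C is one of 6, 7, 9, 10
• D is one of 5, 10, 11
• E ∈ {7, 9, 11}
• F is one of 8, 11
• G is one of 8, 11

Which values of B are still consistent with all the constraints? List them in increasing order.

6, 7

Among the 7 variables, 5 fits only D (and all 7 values in {5, 6, 7, 8, 9, 10, 11} must be used), so D = 5.
The 6 still-open variables draw from only 6 values {6, 7, 8, 9, 10, 11}, so each is used; only C can be 10, hence C = 10.
The 5 still-open variables together cover exactly {6, 7, 8, 9, 11} — 5 values for 5 variables — and 9 appears only in E's list, so E = 9.
F and G share exactly the 2 values {8, 11}; by pigeonhole those values go to them, so strike 8, 11 from B.
No further eliminations apply; B can still be any of 6, 7.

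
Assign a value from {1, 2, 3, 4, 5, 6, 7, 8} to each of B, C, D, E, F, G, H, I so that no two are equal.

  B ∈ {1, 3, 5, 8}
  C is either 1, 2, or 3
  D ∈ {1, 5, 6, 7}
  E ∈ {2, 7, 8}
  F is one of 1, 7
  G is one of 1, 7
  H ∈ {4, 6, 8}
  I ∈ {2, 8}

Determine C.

3

The 8 variables together cover exactly {1, 2, 3, 4, 5, 6, 7, 8} — 8 values for 8 variables — and 4 appears only in H's list, so H = 4.
The 7 still-open variables together cover exactly {1, 2, 3, 5, 6, 7, 8} — 7 values for 7 variables — and 6 appears only in D's list, so D = 6.
Among the 6 still-open variables, 5 fits only B (and all 6 values in {1, 2, 3, 5, 7, 8} must be used), so B = 5.
The 5 still-open variables together cover exactly {1, 2, 3, 7, 8} — 5 values for 5 variables — and 3 appears only in C's list, so C = 3.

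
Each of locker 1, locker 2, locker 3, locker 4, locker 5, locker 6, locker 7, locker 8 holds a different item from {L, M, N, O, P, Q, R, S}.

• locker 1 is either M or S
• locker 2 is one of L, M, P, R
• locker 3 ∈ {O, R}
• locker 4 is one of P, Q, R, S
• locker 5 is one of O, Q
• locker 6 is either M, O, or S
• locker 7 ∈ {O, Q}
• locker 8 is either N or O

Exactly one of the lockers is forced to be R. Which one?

The 8 variables together cover exactly {L, M, N, O, P, Q, R, S} — 8 values for 8 variables — and L appears only in locker 2's list, so locker 2 = L.
The 7 still-open variables draw from only 7 values {M, N, O, P, Q, R, S}, so each is used; only locker 8 can be N, hence locker 8 = N.
The 6 still-open variables draw from only 6 values {M, O, P, Q, R, S}, so each is used; only locker 4 can be P, hence locker 4 = P.
Among the 5 still-open variables, R fits only locker 3 (and all 5 values in {M, O, Q, R, S} must be used), so locker 3 = R.

locker 3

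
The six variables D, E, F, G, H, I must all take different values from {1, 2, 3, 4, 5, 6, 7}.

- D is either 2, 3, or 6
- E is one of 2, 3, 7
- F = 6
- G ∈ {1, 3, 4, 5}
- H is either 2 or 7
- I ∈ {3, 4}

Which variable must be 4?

I

F's domain is down to {6}, so F = 6. Strike 6 from D.
D, E, H share exactly the 3 values {2, 3, 7}; by pigeonhole those values go to them, so strike 2, 3, 7 from G, I.
So 4 goes to I.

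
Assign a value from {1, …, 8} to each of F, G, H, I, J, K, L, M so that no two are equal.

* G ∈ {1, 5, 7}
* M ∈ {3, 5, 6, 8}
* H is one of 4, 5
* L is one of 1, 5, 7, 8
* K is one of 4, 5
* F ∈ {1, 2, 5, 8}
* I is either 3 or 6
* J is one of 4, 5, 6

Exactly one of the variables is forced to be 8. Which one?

The 8 variables together cover exactly {1, 2, 3, 4, 5, 6, 7, 8} — 8 values for 8 variables — and 2 appears only in F's list, so F = 2.
H and K share exactly the 2 values {4, 5}; by pigeonhole those values go to them, so strike 4, 5 from G, J, L, M.
J must be 6 (only option left). Remove 6 from I, M.
That leaves I = 3. Strike 3 from M.
So 8 goes to M.

M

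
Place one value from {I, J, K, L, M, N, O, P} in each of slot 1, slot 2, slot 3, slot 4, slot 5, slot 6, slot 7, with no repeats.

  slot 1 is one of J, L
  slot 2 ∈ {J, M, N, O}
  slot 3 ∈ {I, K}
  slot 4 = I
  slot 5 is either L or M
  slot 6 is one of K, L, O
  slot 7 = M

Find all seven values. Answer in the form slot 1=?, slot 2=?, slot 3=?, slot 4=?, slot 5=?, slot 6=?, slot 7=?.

slot 1=J, slot 2=N, slot 3=K, slot 4=I, slot 5=L, slot 6=O, slot 7=M

slot 4 has just one choice, so slot 4 = I. Eliminate I elsewhere: slot 3.
slot 7's domain is down to {M}, so slot 7 = M. Strike M from slot 2, slot 5.
That leaves slot 3 = K. Strike K from slot 6.
That leaves slot 5 = L. So slot 1, slot 6 can't be L.
slot 6's domain is down to {O}, so slot 6 = O. So slot 2 can't be O.
slot 1 must be J (only option left). Remove J from slot 2.
slot 2 must be N (only option left).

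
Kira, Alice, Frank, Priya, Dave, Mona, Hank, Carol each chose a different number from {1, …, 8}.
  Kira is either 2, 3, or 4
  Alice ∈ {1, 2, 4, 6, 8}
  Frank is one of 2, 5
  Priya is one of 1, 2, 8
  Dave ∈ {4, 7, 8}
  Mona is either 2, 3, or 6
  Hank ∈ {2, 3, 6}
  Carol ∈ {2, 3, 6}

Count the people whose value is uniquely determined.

3

The 8 variables draw from only 8 values {1, 2, 3, 4, 5, 6, 7, 8}, so each is used; only Frank can be 5, hence Frank = 5.
The 7 still-open variables together cover exactly {1, 2, 3, 4, 6, 7, 8} — 7 values for 7 variables — and 7 appears only in Dave's list, so Dave = 7.
Mona, Hank, Carol share exactly the 3 values {2, 3, 6}; by pigeonhole those values go to them, so strike 2, 3, 6 from Kira, Alice, Priya.
Kira's domain is down to {4}, so Kira = 4. Remove 4 from Alice.
Determined: Kira=4, Frank=5, Dave=7. The other people each still have more than one consistent value. That makes 3.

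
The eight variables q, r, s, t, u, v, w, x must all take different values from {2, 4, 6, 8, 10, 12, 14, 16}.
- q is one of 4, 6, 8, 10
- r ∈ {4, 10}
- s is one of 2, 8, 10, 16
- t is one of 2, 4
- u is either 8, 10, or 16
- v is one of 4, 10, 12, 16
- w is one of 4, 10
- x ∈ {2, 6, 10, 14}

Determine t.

2

The 8 variables draw from only 8 values {2, 4, 6, 8, 10, 12, 14, 16}, so each is used; only v can be 12, hence v = 12.
The 7 still-open variables together cover exactly {2, 4, 6, 8, 10, 14, 16} — 7 values for 7 variables — and 14 appears only in x's list, so x = 14.
Among the 6 still-open variables, 6 fits only q (and all 6 values in {2, 4, 6, 8, 10, 16} must be used), so q = 6.
r and w between them cover only {4, 10} — a naked pair. Remove those values from s, t, u.
So t = 2.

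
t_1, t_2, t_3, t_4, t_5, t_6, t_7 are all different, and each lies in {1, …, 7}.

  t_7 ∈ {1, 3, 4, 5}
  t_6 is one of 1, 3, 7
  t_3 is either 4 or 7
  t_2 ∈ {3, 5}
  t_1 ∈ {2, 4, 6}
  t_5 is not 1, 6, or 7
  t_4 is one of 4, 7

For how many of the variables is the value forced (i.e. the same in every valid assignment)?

Among the 7 variables, 6 fits only t_1 (and all 7 values in {1, 2, 3, 4, 5, 6, 7} must be used), so t_1 = 6.
The 6 still-open variables draw from only 6 values {1, 2, 3, 4, 5, 7}, so each is used; only t_5 can be 2, hence t_5 = 2.
t_3 and t_4 share exactly the 2 values {4, 7}; by pigeonhole those values go to them, so strike 4, 7 from t_6, t_7.
Determined: t_1=6, t_5=2. The other variables each still have more than one consistent value. That makes 2.

2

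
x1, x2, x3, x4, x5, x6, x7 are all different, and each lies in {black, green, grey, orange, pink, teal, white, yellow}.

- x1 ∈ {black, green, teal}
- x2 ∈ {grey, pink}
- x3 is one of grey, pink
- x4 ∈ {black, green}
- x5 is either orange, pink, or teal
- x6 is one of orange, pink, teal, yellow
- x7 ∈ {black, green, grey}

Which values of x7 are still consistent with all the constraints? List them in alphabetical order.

black, green

The 7 variables together cover exactly {black, green, grey, orange, pink, teal, yellow} — 7 values for 7 variables — and yellow appears only in x6's list, so x6 = yellow.
Among the 6 still-open variables, orange fits only x5 (and all 6 values in {black, green, grey, orange, pink, teal} must be used), so x5 = orange.
The 5 still-open variables together cover exactly {black, green, grey, pink, teal} — 5 values for 5 variables — and teal appears only in x1's list, so x1 = teal.
The 2 variables x2 and x3 are confined to {grey, pink}, which locks those values in; drop them from x7.
No further eliminations apply; x7 can still be any of black, green.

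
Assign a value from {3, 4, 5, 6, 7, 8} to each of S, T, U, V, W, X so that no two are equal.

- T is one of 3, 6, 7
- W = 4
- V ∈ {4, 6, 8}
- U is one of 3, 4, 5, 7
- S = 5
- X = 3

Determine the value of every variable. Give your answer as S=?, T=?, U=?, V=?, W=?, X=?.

S's domain is down to {5}, so S = 5. So U can't be 5.
W must be 4 (only option left). So U, V can't be 4.
That leaves X = 3. Strike 3 from T, U.
That leaves U = 7. Eliminate 7 elsewhere: T.
T must be 6 (only option left). Eliminate 6 elsewhere: V.
That leaves V = 8.

S=5, T=6, U=7, V=8, W=4, X=3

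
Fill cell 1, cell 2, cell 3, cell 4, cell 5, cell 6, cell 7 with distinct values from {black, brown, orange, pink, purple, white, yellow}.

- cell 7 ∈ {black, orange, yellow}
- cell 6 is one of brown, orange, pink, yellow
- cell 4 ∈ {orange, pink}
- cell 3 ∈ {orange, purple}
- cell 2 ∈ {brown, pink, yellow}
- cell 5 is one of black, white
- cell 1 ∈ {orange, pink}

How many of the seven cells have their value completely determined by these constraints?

3

The 7 variables draw from only 7 values {black, brown, orange, pink, purple, white, yellow}, so each is used; only cell 3 can be purple, hence cell 3 = purple.
The 6 still-open variables together cover exactly {black, brown, orange, pink, white, yellow} — 6 values for 6 variables — and white appears only in cell 5's list, so cell 5 = white.
The 5 still-open variables together cover exactly {black, brown, orange, pink, yellow} — 5 values for 5 variables — and black appears only in cell 7's list, so cell 7 = black.
The 2 variables cell 1 and cell 4 are confined to {orange, pink}, which locks those values in; drop them from cell 2, cell 6.
Determined: cell 3=purple, cell 5=white, cell 7=black. The other cells each still have more than one consistent value. That makes 3.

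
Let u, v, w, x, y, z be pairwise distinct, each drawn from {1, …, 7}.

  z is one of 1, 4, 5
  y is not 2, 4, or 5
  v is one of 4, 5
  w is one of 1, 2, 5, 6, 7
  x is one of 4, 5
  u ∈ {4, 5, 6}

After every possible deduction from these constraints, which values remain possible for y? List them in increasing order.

3, 7

v and x between them cover only {4, 5} — a naked pair. Remove those values from u, w, z.
u must be 6 (only option left). Strike 6 from w, y.
z has just one choice, so z = 1. So w, y can't be 1.
No further eliminations apply; y can still be any of 3, 7.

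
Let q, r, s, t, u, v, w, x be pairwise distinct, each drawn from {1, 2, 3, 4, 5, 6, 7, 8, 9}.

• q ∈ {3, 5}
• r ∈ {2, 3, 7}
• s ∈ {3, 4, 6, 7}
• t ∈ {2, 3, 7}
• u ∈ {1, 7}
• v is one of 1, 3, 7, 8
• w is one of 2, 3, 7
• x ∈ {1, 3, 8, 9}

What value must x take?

9

The 3 variables r, t, w are confined to {2, 3, 7}, which locks those values in; drop them from q, s, u, v, x.
q must be 5 (only option left).
That leaves u = 1. So v, x can't be 1.
v's domain is down to {8}, so v = 8. So x can't be 8.
So x = 9.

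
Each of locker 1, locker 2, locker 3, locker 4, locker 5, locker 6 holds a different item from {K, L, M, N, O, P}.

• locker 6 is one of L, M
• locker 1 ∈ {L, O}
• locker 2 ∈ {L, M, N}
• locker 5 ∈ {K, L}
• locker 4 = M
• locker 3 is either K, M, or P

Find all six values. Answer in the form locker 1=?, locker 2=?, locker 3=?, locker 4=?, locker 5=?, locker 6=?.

locker 4 must be M (only option left). So locker 2, locker 3, locker 6 can't be M.
locker 6 has just one choice, so locker 6 = L. So locker 1, locker 2, locker 5 can't be L.
locker 1 has just one choice, so locker 1 = O.
locker 2's domain is down to {N}, so locker 2 = N.
That leaves locker 5 = K. Strike K from locker 3.
locker 3 has just one choice, so locker 3 = P.

locker 1=O, locker 2=N, locker 3=P, locker 4=M, locker 5=K, locker 6=L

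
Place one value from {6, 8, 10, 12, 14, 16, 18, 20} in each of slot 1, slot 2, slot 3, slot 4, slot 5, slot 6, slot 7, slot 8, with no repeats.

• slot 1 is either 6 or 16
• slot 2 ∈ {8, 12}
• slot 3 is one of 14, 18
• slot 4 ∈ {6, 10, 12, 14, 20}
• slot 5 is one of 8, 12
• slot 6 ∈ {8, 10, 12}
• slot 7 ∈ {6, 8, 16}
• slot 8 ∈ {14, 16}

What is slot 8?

14

The 8 variables together cover exactly {6, 8, 10, 12, 14, 16, 18, 20} — 8 values for 8 variables — and 18 appears only in slot 3's list, so slot 3 = 18.
The 7 still-open variables draw from only 7 values {6, 8, 10, 12, 14, 16, 20}, so each is used; only slot 4 can be 20, hence slot 4 = 20.
The 6 still-open variables together cover exactly {6, 8, 10, 12, 14, 16} — 6 values for 6 variables — and 10 appears only in slot 6's list, so slot 6 = 10.
The 5 still-open variables draw from only 5 values {6, 8, 12, 14, 16}, so each is used; only slot 8 can be 14, hence slot 8 = 14.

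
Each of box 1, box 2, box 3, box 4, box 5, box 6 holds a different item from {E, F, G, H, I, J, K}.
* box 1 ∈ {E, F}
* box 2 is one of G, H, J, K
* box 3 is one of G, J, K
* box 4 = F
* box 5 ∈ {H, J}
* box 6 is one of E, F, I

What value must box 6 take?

I

box 4 must be F (only option left). Remove F from box 1, box 6.
That leaves box 1 = E. So box 6 can't be E.
So box 6 = I.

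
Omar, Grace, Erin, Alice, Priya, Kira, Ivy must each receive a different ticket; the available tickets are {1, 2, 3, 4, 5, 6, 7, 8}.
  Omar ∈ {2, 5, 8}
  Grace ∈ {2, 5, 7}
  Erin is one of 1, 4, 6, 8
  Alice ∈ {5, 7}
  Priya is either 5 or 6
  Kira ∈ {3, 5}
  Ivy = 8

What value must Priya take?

Ivy's domain is down to {8}, so Ivy = 8. Remove 8 from Omar, Erin.
Omar, Grace, Alice between them cover only {2, 5, 7} — a naked triple. Remove those values from Priya, Kira.
So Priya = 6.

6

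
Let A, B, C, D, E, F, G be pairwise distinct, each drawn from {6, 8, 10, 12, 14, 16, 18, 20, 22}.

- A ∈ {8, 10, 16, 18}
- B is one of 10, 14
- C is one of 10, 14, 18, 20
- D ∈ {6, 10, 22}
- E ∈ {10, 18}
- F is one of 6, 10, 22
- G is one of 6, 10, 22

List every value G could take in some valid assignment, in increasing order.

D, F, G share exactly the 3 values {6, 10, 22}; by pigeonhole those values go to them, so strike 6, 10, 22 from A, B, C, E.
B has just one choice, so B = 14. Strike 14 from C.
E must be 18 (only option left). Eliminate 18 elsewhere: A, C.
C has just one choice, so C = 20.
No further eliminations apply; G can still be any of 6, 10, 22.

6, 10, 22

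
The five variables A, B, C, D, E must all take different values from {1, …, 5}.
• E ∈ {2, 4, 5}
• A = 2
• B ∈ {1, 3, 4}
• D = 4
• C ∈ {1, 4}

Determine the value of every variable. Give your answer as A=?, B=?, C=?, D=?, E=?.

A must be 2 (only option left). So E can't be 2.
D has just one choice, so D = 4. Strike 4 from B, C, E.
E has just one choice, so E = 5.
C must be 1 (only option left). Remove 1 from B.
B's domain is down to {3}, so B = 3.

A=2, B=3, C=1, D=4, E=5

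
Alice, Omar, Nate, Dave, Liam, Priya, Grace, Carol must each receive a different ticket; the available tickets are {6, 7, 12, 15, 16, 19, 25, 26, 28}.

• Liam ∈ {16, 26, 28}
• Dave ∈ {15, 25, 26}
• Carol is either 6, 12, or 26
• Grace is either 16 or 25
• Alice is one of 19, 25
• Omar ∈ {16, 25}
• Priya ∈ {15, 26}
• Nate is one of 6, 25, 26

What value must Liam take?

28

The 8 variables draw from only 8 values {6, 12, 15, 16, 19, 25, 26, 28}, so each is used; only Carol can be 12, hence Carol = 12.
Among the 7 still-open variables, 6 fits only Nate (and all 7 values in {6, 15, 16, 19, 25, 26, 28} must be used), so Nate = 6.
The 6 still-open variables draw from only 6 values {15, 16, 19, 25, 26, 28}, so each is used; only Alice can be 19, hence Alice = 19.
The 5 still-open variables draw from only 5 values {15, 16, 25, 26, 28}, so each is used; only Liam can be 28, hence Liam = 28.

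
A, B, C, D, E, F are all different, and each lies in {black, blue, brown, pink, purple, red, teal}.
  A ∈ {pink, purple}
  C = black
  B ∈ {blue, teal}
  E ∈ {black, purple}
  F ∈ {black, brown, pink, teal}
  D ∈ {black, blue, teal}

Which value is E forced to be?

C must be black (only option left). So D, E, F can't be black.
So E = purple.

purple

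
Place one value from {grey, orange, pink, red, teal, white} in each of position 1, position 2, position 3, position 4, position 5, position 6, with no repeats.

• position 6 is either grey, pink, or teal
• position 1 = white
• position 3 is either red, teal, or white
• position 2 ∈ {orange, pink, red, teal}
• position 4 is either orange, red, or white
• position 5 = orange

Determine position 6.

position 1 must be white (only option left). Strike white from position 3, position 4.
That leaves position 5 = orange. Remove orange from position 2, position 4.
position 4 must be red (only option left). So position 2, position 3 can't be red.
position 3 must be teal (only option left). Remove teal from position 2, position 6.
That leaves position 2 = pink. So position 6 can't be pink.
So position 6 = grey.

grey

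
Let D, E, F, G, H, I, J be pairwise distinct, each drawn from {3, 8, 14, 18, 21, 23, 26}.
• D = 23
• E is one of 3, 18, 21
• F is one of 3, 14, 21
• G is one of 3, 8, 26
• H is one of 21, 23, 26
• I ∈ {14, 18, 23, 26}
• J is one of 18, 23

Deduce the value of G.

D's domain is down to {23}, so D = 23. Eliminate 23 elsewhere: H, I, J.
J's domain is down to {18}, so J = 18. Remove 18 from E, I.
The 5 still-open variables draw from only 5 values {3, 8, 14, 21, 26}, so each is used; only G can be 8, hence G = 8.

8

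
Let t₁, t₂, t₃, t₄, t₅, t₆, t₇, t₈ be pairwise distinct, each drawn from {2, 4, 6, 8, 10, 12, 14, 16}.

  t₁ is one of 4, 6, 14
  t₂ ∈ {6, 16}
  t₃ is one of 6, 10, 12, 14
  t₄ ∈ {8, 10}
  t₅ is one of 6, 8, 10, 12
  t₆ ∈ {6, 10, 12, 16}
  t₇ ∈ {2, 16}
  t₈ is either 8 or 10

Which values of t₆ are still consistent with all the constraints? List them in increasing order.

6, 12, 16

The 8 variables together cover exactly {2, 4, 6, 8, 10, 12, 14, 16} — 8 values for 8 variables — and 2 appears only in t₇'s list, so t₇ = 2.
The 7 still-open variables together cover exactly {4, 6, 8, 10, 12, 14, 16} — 7 values for 7 variables — and 4 appears only in t₁'s list, so t₁ = 4.
Among the 6 still-open variables, 14 fits only t₃ (and all 6 values in {6, 8, 10, 12, 14, 16} must be used), so t₃ = 14.
t₄ and t₈ between them cover only {8, 10} — a naked pair. Remove those values from t₅, t₆.
No further eliminations apply; t₆ can still be any of 6, 12, 16.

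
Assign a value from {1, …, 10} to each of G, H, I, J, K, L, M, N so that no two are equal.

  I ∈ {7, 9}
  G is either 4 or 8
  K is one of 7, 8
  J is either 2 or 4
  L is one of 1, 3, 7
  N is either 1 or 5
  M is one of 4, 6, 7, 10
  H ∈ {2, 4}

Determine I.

9

H and J share exactly the 2 values {2, 4}; by pigeonhole those values go to them, so strike 2, 4 from G, M.
G must be 8 (only option left). Remove 8 from K.
K has just one choice, so K = 7. Remove 7 from I, L, M.
So I = 9.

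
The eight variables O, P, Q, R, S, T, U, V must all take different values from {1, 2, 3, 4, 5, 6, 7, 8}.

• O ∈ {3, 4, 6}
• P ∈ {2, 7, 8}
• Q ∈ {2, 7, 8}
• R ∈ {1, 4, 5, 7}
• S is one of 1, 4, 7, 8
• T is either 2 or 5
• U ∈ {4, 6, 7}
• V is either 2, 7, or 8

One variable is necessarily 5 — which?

The 8 variables together cover exactly {1, 2, 3, 4, 5, 6, 7, 8} — 8 values for 8 variables — and 3 appears only in O's list, so O = 3.
Among the 7 still-open variables, 6 fits only U (and all 7 values in {1, 2, 4, 5, 6, 7, 8} must be used), so U = 6.
The 3 variables P, Q, V are confined to {2, 7, 8}, which locks those values in; drop them from R, S, T.
So 5 goes to T.

T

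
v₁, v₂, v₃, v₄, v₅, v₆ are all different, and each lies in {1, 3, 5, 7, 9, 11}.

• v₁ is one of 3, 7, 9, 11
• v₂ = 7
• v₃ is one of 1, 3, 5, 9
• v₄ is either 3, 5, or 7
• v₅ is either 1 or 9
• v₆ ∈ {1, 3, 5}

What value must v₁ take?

11

v₂'s domain is down to {7}, so v₂ = 7. So v₁, v₄ can't be 7.
The 5 still-open variables together cover exactly {1, 3, 5, 9, 11} — 5 values for 5 variables — and 11 appears only in v₁'s list, so v₁ = 11.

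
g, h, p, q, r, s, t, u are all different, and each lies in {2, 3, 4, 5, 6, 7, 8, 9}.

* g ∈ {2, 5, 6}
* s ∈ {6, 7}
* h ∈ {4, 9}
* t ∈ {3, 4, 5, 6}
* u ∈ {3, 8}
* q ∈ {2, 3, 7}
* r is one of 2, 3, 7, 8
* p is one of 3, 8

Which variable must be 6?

s

The 8 variables draw from only 8 values {2, 3, 4, 5, 6, 7, 8, 9}, so each is used; only h can be 9, hence h = 9.
The 7 still-open variables draw from only 7 values {2, 3, 4, 5, 6, 7, 8}, so each is used; only t can be 4, hence t = 4.
The 6 still-open variables draw from only 6 values {2, 3, 5, 6, 7, 8}, so each is used; only g can be 5, hence g = 5.
The 5 still-open variables draw from only 5 values {2, 3, 6, 7, 8}, so each is used; only s can be 6, hence s = 6.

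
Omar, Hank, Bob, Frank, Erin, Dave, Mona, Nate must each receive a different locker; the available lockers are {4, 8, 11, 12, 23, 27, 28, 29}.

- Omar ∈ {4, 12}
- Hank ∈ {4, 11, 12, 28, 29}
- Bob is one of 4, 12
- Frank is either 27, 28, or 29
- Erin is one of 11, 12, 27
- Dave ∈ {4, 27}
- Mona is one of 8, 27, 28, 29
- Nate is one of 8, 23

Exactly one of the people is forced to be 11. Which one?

Among the 8 variables, 23 fits only Nate (and all 8 values in {4, 8, 11, 12, 23, 27, 28, 29} must be used), so Nate = 23.
Among the 7 still-open variables, 8 fits only Mona (and all 7 values in {4, 8, 11, 12, 27, 28, 29} must be used), so Mona = 8.
The 2 variables Omar and Bob are confined to {4, 12}, which locks those values in; drop them from Hank, Erin, Dave.
Dave's domain is down to {27}, so Dave = 27. Strike 27 from Frank, Erin.
So 11 goes to Erin.

Erin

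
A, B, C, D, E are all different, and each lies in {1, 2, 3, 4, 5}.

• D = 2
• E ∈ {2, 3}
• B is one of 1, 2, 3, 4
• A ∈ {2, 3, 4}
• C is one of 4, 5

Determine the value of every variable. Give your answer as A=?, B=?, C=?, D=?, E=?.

D must be 2 (only option left). Eliminate 2 elsewhere: A, B, E.
E must be 3 (only option left). Eliminate 3 elsewhere: A, B.
A has just one choice, so A = 4. Strike 4 from B, C.
B must be 1 (only option left).
C's domain is down to {5}, so C = 5.

A=4, B=1, C=5, D=2, E=3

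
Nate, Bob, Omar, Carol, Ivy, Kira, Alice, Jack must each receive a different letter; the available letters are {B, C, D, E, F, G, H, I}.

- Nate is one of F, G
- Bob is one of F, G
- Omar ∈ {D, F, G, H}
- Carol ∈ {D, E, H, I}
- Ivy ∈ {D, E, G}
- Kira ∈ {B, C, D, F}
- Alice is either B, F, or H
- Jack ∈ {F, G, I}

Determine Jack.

I

Among the 8 variables, C fits only Kira (and all 8 values in {B, C, D, E, F, G, H, I} must be used), so Kira = C.
The 7 still-open variables draw from only 7 values {B, D, E, F, G, H, I}, so each is used; only Alice can be B, hence Alice = B.
Nate and Bob between them cover only {F, G} — a naked pair. Remove those values from Omar, Ivy, Jack.
So Jack = I.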